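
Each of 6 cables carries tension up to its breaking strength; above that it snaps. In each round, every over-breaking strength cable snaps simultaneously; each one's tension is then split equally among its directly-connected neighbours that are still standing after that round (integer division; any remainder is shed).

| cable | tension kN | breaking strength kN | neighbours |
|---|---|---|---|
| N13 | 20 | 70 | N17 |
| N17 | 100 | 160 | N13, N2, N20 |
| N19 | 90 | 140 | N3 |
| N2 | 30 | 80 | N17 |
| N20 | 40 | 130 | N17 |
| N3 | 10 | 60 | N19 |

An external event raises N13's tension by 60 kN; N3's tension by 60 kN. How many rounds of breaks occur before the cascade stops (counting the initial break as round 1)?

Round 1 — N13 at 80 > 70; N3 at 70 > 60. N13, N3 snap.
  N13 sheds 80 kN to N17: 80 each.
    N17: 100+80 = 180 > 160
  N3 sheds 70 kN to N19: 70 each.
    N19: 90+70 = 160 > 140
Round 2 — N17, N19 snap.
  N17 sheds 180 kN to N2, N20: 90 each.
    N2: 30+90 = 120 > 80
    N20: 40+90 = 130 ≤ 130
  N19 sheds 160 kN: no online neighbours, lost.
Round 3 — N2 snaps.
  N2 sheds 120 kN: no online neighbours, lost.
No further breaks.

3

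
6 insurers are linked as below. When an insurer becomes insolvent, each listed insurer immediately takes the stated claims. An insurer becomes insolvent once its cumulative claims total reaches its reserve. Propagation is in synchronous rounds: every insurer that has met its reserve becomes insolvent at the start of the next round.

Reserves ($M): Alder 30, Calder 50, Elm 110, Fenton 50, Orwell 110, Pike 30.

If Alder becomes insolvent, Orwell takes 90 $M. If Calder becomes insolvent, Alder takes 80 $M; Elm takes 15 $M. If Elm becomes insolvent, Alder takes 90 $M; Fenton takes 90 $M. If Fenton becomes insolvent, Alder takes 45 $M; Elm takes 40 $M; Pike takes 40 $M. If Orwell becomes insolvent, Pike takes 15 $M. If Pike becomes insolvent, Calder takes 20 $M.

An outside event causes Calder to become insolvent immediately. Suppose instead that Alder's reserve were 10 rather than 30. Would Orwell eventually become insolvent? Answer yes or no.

no

With Alder's reserve at 10:
Round 1 — Calder becomes insolvent (initial).
  Alder: +80 → 80 ≥ 10
  Elm: +15 → 15 < 110
Round 2 — Alder becomes insolvent.
  Orwell: +90 → 90 < 110
No further insolvencies.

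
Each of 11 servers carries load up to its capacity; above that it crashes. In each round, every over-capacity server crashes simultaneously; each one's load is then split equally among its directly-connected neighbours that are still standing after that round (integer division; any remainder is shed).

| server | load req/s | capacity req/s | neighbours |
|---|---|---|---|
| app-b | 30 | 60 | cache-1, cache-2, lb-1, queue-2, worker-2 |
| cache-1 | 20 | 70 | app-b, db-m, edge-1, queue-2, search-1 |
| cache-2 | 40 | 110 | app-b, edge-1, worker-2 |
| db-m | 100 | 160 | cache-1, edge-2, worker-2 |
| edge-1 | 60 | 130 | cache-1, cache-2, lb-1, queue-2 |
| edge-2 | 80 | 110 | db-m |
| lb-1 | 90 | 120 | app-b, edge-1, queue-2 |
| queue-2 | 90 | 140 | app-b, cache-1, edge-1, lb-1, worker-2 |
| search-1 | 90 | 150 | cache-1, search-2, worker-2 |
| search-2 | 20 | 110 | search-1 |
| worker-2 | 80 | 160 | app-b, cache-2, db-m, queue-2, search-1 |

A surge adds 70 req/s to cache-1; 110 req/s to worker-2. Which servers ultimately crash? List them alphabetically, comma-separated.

app-b, cache-1, cache-2, edge-1, lb-1, queue-2, worker-2

Round 1 — cache-1 at 90 > 70; worker-2 at 190 > 160. cache-1, worker-2 crash.
  cache-1 sheds 90 req/s to app-b, db-m, edge-1, queue-2, search-1: 18 each.
    app-b: 30+18 = 48 ≤ 60
    db-m: 100+18 = 118 ≤ 160
    edge-1: 60+18 = 78 ≤ 130
    queue-2: 90+18 = 108 ≤ 140
    search-1: 90+18 = 108 ≤ 150
  worker-2 sheds 190 req/s to app-b, cache-2, db-m, queue-2, search-1: 38 each.
    app-b: 48+38 = 86 > 60
    cache-2: 40+38 = 78 ≤ 110
    db-m: 118+38 = 156 ≤ 160
    queue-2: 108+38 = 146 > 140
    search-1: 108+38 = 146 ≤ 150
Round 2 — app-b, queue-2 crash.
  app-b sheds 86 req/s to cache-2, lb-1: 43 each.
    cache-2: 78+43 = 121 > 110
    lb-1: 90+43 = 133 > 120
  queue-2 sheds 146 req/s to edge-1, lb-1: 73 each.
    edge-1: 78+73 = 151 > 130
    lb-1: 133+73 = 206 > 120
Round 3 — cache-2, edge-1, lb-1 crash.
  cache-2 sheds 121 req/s: no online neighbours, lost.
  edge-1 sheds 151 req/s: no online neighbours, lost.
  lb-1 sheds 206 req/s: no online neighbours, lost.
No further crashes.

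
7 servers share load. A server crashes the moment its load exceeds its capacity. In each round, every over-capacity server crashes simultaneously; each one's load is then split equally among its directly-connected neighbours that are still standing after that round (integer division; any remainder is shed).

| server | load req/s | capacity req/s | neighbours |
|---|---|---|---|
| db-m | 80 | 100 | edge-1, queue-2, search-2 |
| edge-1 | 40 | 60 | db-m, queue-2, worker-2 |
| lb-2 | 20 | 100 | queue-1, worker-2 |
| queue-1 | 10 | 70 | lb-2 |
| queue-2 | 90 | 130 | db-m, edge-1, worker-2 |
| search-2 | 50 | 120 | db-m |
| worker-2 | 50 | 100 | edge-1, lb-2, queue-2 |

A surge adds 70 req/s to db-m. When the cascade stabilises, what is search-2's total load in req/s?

Round 1 — db-m at 150 > 100. db-m crashes.
  db-m sheds 150 req/s to edge-1, queue-2, search-2: 50 each.
    edge-1: 40+50 = 90 > 60
    queue-2: 90+50 = 140 > 130
    search-2: 50+50 = 100 ≤ 120
Round 2 — edge-1, queue-2 crash.
  edge-1 sheds 90 req/s to worker-2: 90 each.
    worker-2: 50+90 = 140 > 100
  queue-2 sheds 140 req/s to worker-2: 140 each.
    worker-2: 140+140 = 280 > 100
Round 3 — worker-2 crashes.
  worker-2 sheds 280 req/s to lb-2: 280 each.
    lb-2: 20+280 = 300 > 100
Round 4 — lb-2 crashes.
  lb-2 sheds 300 req/s to queue-1: 300 each.
    queue-1: 10+300 = 310 > 70
Round 5 — queue-1 crashes.
  queue-1 sheds 310 req/s: no online neighbours, lost.
No further crashes.

100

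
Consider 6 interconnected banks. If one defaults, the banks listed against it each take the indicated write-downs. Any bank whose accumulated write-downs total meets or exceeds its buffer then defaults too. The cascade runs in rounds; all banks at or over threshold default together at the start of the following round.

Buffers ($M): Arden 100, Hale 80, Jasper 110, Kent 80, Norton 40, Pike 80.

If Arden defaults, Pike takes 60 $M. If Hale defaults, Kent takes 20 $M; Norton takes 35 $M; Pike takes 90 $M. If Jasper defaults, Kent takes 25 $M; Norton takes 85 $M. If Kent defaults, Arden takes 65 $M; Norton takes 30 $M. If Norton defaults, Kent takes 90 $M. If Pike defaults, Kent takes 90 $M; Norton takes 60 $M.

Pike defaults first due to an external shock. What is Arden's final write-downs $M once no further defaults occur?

Round 1 — Pike defaults (initial).
  Kent: +90 → 90 ≥ 80
  Norton: +60 → 60 ≥ 40
Round 2 — Kent, Norton default.
  Arden: +65 → 65 < 100
No further defaults.

65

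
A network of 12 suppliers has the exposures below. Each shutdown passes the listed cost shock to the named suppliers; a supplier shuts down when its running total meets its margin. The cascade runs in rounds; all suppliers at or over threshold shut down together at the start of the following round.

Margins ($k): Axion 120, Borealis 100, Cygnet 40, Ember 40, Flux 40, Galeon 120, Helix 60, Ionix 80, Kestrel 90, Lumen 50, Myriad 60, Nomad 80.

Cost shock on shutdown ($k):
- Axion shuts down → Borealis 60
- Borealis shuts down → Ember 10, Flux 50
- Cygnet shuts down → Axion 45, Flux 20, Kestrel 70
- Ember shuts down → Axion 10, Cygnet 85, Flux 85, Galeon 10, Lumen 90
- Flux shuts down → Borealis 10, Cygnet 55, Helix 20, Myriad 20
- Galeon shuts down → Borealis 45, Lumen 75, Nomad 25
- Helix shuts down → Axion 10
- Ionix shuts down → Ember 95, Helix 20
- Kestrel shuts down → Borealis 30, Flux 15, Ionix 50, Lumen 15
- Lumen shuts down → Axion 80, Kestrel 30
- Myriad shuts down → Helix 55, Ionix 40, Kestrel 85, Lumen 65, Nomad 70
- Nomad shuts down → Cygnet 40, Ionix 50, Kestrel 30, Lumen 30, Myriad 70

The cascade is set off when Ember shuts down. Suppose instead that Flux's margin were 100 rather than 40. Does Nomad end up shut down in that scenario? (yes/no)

no

With Flux's margin at 100:
Round 1 — Ember shuts down (initial).
  Axion: +10 → 10 < 120
  Cygnet: +85 → 85 ≥ 40
  Flux: +85 → 85 < 100
  Galeon: +10 → 10 < 120
  Lumen: +90 → 90 ≥ 50
Round 2 — Cygnet, Lumen shut down.
  Axion: +45+80 → 135 ≥ 120
  Flux: +20 → 105 ≥ 100
  Kestrel: +70+30 → 100 ≥ 90
Round 3 — Axion, Flux, Kestrel shut down.
  Borealis: +60+10+30 → 100 ≥ 100
  Helix: +20 → 20 < 60
  Ionix: +50 → 50 < 80
  Myriad: +20 → 20 < 60
Round 4 — Borealis shuts down.
No further shutdowns.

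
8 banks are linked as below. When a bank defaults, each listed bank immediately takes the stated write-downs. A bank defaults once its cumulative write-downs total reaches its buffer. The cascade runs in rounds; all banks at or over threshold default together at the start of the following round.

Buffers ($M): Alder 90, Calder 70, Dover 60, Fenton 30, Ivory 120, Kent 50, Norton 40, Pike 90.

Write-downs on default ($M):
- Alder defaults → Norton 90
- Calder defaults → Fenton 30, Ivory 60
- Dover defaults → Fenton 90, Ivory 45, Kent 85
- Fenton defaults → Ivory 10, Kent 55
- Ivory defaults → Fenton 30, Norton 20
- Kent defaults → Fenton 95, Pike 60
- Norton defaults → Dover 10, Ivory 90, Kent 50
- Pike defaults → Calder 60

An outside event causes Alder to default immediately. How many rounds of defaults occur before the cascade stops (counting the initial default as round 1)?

4

Round 1 — Alder defaults (initial).
  Norton: +90 → 90 ≥ 40
Round 2 — Norton defaults.
  Dover: +10 → 10 < 60
  Ivory: +90 → 90 < 120
  Kent: +50 → 50 ≥ 50
Round 3 — Kent defaults.
  Fenton: +95 → 95 ≥ 30
  Pike: +60 → 60 < 90
Round 4 — Fenton defaults.
  Ivory: +10 → 100 < 120
No further defaults.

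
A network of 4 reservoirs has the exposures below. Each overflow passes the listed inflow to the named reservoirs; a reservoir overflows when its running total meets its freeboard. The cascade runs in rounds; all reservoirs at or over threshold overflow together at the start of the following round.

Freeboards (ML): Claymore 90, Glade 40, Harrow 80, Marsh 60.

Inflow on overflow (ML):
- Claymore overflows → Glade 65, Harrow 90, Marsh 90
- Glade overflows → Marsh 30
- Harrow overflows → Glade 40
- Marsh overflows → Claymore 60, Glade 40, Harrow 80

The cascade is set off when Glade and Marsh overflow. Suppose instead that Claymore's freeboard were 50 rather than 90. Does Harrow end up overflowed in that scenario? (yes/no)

With Claymore's freeboard at 50:
Round 1 — Glade, Marsh overflow (initial).
  Claymore: +60 → 60 ≥ 50
  Harrow: +80 → 80 ≥ 80
Round 2 — Claymore, Harrow overflow.
No further overflows.

yes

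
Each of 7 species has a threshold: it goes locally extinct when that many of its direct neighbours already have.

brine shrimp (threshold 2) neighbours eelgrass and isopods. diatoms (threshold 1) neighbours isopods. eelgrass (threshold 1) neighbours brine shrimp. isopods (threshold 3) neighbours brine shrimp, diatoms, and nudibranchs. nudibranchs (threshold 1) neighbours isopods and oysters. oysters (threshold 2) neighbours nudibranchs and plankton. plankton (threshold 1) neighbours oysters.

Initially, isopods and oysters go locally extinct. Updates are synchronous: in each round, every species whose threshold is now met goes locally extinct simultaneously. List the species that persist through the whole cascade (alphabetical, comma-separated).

brine shrimp, eelgrass

Round 1 — isopods, oysters go locally extinct (initial).
Round 2 — checking thresholds:
  brine shrimp: 1 of 2 neighbours < 2, holds.
  diatoms: 1 of 1 neighbours ≥ 1, goes locally extinct.
  nudibranchs: 2 of 2 neighbours ≥ 1, goes locally extinct.
  plankton: 1 of 1 neighbours ≥ 1, goes locally extinct.
Round 3 — no new extinctions; cascade stops.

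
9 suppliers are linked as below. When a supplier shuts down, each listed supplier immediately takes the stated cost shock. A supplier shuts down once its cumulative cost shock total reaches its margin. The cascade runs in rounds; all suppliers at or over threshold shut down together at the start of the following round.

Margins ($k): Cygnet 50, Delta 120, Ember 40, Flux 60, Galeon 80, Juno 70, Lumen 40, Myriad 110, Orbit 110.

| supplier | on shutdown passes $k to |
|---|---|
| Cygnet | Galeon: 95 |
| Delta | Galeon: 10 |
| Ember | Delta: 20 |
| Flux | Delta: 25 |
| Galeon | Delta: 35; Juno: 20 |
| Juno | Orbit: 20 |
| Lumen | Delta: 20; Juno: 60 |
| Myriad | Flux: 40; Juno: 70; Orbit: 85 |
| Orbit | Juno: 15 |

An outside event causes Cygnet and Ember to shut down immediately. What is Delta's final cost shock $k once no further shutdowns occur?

55

Round 1 — Cygnet, Ember shut down (initial).
  Delta: +20 → 20 < 120
  Galeon: +95 → 95 ≥ 80
Round 2 — Galeon shuts down.
  Delta: +35 → 55 < 120
  Juno: +20 → 20 < 70
No further shutdowns.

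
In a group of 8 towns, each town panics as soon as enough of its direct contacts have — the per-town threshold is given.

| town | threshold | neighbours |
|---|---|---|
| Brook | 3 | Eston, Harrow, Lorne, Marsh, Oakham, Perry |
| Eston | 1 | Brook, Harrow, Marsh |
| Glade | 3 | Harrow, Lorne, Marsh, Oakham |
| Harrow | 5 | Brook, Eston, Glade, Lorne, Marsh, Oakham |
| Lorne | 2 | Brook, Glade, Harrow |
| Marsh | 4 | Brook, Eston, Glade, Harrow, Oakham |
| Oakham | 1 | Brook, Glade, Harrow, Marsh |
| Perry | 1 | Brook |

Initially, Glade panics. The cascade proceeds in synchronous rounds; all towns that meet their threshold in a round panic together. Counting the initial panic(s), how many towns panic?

Round 1 — Glade panics (initial).
Round 2 — checking thresholds:
  Harrow: 1 of 6 neighbours < 5, not yet.
  Lorne: 1 of 3 neighbours < 2, not yet.
  Marsh: 1 of 5 neighbours < 4, not yet.
  Oakham: 1 of 4 neighbours ≥ 1, panics.
Round 3 — no new panics; cascade stops.

2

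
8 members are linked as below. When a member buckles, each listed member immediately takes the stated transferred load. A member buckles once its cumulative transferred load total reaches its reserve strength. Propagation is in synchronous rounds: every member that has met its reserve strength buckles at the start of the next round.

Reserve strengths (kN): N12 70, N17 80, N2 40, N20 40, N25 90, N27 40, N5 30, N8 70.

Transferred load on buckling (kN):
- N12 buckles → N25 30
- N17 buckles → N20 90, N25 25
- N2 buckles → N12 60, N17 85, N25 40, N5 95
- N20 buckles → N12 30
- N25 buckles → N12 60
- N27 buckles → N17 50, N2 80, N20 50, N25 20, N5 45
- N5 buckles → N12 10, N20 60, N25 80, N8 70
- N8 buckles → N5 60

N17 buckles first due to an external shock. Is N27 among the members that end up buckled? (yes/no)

Round 1 — N17 buckles (initial).
  N20: +90 → 90 ≥ 40
  N25: +25 → 25 < 90
Round 2 — N20 buckles.
  N12: +30 → 30 < 70
No further bucklings.

no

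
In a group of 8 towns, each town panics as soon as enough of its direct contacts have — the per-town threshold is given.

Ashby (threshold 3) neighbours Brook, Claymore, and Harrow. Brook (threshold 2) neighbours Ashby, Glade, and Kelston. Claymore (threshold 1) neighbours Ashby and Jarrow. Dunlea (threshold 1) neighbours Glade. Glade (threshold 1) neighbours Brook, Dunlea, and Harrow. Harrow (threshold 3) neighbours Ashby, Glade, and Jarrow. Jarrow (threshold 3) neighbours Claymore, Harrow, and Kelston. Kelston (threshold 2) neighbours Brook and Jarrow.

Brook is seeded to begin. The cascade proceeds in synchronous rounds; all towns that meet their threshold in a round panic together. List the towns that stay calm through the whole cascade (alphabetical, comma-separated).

Round 1 — Brook panics (initial).
Round 2 — checking thresholds:
  Ashby: 1 of 3 neighbours < 3, not yet.
  Glade: 1 of 3 neighbours ≥ 1, panics.
  Kelston: 1 of 2 neighbours < 2, not yet.
Round 3 — checking thresholds:
  Ashby: 1 of 3 neighbours < 3, not yet.
  Dunlea: 1 of 1 neighbours ≥ 1, panics.
  Harrow: 1 of 3 neighbours < 3, not yet.
  Kelston: 1 of 2 neighbours < 2, not yet.
Round 4 — no new panics; cascade stops.

Ashby, Claymore, Harrow, Jarrow, Kelston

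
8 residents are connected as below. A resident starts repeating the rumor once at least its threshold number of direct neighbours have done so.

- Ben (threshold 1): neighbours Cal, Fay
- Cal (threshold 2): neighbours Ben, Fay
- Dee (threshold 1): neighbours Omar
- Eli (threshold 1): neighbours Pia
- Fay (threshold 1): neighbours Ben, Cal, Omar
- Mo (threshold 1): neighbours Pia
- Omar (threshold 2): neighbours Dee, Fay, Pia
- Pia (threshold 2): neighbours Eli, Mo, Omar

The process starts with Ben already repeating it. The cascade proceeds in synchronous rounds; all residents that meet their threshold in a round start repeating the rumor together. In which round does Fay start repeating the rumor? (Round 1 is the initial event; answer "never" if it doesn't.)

2

Round 1 — Ben starts repeating the rumor (initial).
Round 2 — checking thresholds:
  Cal: 1 of 2 neighbours < 2, below threshold.
  Fay: 1 of 3 neighbours ≥ 1, starts repeating the rumor.
Round 3 — checking thresholds:
  Cal: 2 of 2 neighbours ≥ 2, starts repeating the rumor.
  Omar: 1 of 3 neighbours < 2, below threshold.
Round 4 — no new spreads; cascade stops.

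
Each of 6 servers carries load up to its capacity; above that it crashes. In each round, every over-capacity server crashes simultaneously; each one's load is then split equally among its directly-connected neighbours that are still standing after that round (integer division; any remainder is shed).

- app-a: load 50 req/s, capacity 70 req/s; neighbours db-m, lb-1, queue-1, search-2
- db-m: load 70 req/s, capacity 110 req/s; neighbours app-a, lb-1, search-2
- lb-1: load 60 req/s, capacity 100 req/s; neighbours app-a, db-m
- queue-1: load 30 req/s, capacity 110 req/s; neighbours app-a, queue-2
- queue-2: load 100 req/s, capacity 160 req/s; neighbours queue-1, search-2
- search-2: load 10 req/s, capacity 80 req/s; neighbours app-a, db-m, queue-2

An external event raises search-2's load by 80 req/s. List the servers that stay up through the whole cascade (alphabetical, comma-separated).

queue-1, queue-2

Round 1 — search-2 at 90 > 80. search-2 crashes.
  search-2 sheds 90 req/s to app-a, db-m, queue-2: 30 each.
    app-a: 50+30 = 80 > 70
    db-m: 70+30 = 100 ≤ 110
    queue-2: 100+30 = 130 ≤ 160
Round 2 — app-a crashes.
  app-a sheds 80 req/s to db-m, lb-1, queue-1: 26 each (2 lost).
    db-m: 100+26 = 126 > 110
    lb-1: 60+26 = 86 ≤ 100
    queue-1: 30+26 = 56 ≤ 110
Round 3 — db-m crashes.
  db-m sheds 126 req/s to lb-1: 126 each.
    lb-1: 86+126 = 212 > 100
Round 4 — lb-1 crashes.
  lb-1 sheds 212 req/s: no online neighbours, lost.
No further crashes.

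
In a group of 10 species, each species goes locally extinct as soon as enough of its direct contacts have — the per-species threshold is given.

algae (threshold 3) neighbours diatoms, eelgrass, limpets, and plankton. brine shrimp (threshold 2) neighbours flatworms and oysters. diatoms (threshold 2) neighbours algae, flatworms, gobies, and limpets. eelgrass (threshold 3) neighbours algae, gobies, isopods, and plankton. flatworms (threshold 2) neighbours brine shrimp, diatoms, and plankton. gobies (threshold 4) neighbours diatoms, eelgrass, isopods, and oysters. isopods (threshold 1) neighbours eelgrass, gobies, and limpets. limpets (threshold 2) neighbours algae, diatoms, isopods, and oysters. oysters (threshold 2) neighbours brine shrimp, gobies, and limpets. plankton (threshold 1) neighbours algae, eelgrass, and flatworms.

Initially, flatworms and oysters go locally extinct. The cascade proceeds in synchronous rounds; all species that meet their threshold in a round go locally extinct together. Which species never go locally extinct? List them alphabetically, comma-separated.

algae, diatoms, eelgrass, gobies, isopods, limpets

Round 1 — flatworms, oysters go locally extinct (initial).
Round 2 — checking thresholds:
  brine shrimp: 2 of 2 neighbours ≥ 2, goes locally extinct.
  diatoms: 1 of 4 neighbours < 2, not yet.
  gobies: 1 of 4 neighbours < 4, not yet.
  limpets: 1 of 4 neighbours < 2, not yet.
  plankton: 1 of 3 neighbours ≥ 1, goes locally extinct.
Round 3 — no new extinctions; cascade stops.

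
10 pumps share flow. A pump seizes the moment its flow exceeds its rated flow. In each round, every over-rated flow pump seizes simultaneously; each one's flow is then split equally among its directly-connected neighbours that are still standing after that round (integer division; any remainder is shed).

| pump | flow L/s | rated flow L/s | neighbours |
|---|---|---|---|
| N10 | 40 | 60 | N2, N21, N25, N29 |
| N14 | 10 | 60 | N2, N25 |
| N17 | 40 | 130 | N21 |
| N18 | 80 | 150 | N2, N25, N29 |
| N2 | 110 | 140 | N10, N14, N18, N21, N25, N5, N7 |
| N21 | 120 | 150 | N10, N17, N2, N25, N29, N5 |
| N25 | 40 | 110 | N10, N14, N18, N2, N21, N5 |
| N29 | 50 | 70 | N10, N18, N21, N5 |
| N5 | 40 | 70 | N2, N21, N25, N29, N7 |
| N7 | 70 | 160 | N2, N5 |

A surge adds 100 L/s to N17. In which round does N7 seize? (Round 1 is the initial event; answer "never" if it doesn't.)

never

Round 1 — N17 at 140 > 130. N17 seizes.
  N17 sheds 140 L/s to N21: 140 each.
    N21: 120+140 = 260 > 150
Round 2 — N21 seizes.
  N21 sheds 260 L/s to N10, N2, N25, N29, N5: 52 each.
    N10: 40+52 = 92 > 60
    N2: 110+52 = 162 > 140
    N25: 40+52 = 92 ≤ 110
    N29: 50+52 = 102 > 70
    N5: 40+52 = 92 > 70
Round 3 — N10, N2, N29, N5 seize.
  N10 sheds 92 L/s to N25: 92 each.
    N25: 92+92 = 184 > 110
  N2 sheds 162 L/s to N14, N18, N25, N7: 40 each (2 lost).
    N14: 10+40 = 50 ≤ 60
    N18: 80+40 = 120 ≤ 150
    N25: 184+40 = 224 > 110
    N7: 70+40 = 110 ≤ 160
  N29 sheds 102 L/s to N18: 102 each.
    N18: 120+102 = 222 > 150
  N5 sheds 92 L/s to N25, N7: 46 each.
    N25: 224+46 = 270 > 110
    N7: 110+46 = 156 ≤ 160
Round 4 — N18, N25 seize.
  N18 sheds 222 L/s: no online neighbours, lost.
  N25 sheds 270 L/s to N14: 270 each.
    N14: 50+270 = 320 > 60
Round 5 — N14 seizes.
  N14 sheds 320 L/s: no online neighbours, lost.
No further seizures.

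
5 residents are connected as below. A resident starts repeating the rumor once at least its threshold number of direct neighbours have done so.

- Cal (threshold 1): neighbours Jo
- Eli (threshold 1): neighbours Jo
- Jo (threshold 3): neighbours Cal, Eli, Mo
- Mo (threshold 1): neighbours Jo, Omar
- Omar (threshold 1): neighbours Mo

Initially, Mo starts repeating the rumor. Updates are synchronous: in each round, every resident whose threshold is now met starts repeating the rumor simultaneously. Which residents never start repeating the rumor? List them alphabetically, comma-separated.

Round 1 — Mo starts repeating the rumor (initial).
Round 2 — checking thresholds:
  Jo: 1 of 3 neighbours < 3, not yet.
  Omar: 1 of 1 neighbours ≥ 1, starts repeating the rumor.
Round 3 — no new spreads; cascade stops.

Cal, Eli, Jo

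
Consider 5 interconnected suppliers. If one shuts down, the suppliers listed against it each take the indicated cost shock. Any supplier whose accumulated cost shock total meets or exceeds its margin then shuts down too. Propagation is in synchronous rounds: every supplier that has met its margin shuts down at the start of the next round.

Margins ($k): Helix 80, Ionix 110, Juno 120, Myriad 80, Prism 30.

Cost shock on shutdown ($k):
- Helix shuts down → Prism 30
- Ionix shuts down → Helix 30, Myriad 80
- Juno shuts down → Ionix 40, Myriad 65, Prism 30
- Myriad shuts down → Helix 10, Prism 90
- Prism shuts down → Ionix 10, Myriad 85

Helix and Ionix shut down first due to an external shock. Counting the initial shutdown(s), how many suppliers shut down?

4

Round 1 — Helix, Ionix shut down (initial).
  Myriad: +80 → 80 ≥ 80
  Prism: +30 → 30 ≥ 30
Round 2 — Myriad, Prism shut down.
No further shutdowns.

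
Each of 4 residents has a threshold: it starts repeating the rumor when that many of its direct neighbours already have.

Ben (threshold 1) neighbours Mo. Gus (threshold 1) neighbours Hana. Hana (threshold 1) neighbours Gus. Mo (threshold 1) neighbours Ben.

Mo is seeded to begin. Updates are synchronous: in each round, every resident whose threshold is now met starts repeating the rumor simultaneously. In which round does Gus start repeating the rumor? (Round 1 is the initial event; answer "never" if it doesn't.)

Round 1 — Mo starts repeating the rumor (initial).
Round 2 — checking thresholds:
  Ben: 1 of 1 neighbours ≥ 1, starts repeating the rumor.
Round 3 — no new spreads; cascade stops.

never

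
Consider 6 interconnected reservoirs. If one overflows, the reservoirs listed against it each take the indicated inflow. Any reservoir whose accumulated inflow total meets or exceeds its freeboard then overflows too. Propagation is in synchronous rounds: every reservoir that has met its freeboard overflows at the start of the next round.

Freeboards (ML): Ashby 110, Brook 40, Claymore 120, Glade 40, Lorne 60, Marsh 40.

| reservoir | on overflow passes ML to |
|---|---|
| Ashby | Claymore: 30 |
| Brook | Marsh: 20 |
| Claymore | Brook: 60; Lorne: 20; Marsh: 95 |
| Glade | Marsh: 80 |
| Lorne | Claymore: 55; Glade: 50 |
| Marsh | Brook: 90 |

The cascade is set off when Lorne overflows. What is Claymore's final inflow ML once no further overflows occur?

55

Round 1 — Lorne overflows (initial).
  Claymore: +55 → 55 < 120
  Glade: +50 → 50 ≥ 40
Round 2 — Glade overflows.
  Marsh: +80 → 80 ≥ 40
Round 3 — Marsh overflows.
  Brook: +90 → 90 ≥ 40
Round 4 — Brook overflows.
No further overflows.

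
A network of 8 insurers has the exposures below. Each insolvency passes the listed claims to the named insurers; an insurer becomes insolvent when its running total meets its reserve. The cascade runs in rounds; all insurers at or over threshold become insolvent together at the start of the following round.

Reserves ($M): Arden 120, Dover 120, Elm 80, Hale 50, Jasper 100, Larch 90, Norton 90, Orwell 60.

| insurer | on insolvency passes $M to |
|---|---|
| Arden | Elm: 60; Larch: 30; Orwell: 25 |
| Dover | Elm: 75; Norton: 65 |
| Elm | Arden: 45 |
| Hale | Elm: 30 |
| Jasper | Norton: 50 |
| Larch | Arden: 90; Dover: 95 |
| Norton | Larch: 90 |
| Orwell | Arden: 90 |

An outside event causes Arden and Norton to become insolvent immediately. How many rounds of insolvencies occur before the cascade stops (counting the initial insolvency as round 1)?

Round 1 — Arden, Norton become insolvent (initial).
  Elm: +60 → 60 < 80
  Larch: +30+90 → 120 ≥ 90
  Orwell: +25 → 25 < 60
Round 2 — Larch becomes insolvent.
  Dover: +95 → 95 < 120
No further insolvencies.

2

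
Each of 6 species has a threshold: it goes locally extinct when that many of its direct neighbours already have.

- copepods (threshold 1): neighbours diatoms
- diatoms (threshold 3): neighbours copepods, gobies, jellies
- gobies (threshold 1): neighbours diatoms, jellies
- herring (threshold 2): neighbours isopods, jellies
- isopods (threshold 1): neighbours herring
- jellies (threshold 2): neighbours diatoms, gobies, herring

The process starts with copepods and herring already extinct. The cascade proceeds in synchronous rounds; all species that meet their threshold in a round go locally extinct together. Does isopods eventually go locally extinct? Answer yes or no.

Round 1 — copepods, herring go locally extinct (initial).
Round 2 — checking thresholds:
  diatoms: 1 of 3 neighbours < 3, holds.
  isopods: 1 of 1 neighbours ≥ 1, goes locally extinct.
  jellies: 1 of 3 neighbours < 2, holds.
Round 3 — no new extinctions; cascade stops.

yes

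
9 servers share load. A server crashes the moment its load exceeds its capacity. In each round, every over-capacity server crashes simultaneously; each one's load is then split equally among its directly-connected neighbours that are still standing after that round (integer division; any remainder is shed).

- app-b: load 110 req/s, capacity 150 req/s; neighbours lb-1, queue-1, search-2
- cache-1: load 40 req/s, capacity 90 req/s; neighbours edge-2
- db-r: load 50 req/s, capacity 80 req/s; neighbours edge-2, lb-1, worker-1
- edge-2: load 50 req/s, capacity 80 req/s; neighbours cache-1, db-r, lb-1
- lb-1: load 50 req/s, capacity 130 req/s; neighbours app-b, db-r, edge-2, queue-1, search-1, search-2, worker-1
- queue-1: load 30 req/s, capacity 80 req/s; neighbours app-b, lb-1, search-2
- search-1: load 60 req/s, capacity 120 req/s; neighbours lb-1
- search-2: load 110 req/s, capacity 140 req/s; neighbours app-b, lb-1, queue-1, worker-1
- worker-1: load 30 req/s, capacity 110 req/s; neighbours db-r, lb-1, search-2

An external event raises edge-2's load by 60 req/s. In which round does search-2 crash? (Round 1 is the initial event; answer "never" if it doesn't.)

Round 1 — edge-2 at 110 > 80. edge-2 crashes.
  edge-2 sheds 110 req/s to cache-1, db-r, lb-1: 36 each (2 lost).
    cache-1: 40+36 = 76 ≤ 90
    db-r: 50+36 = 86 > 80
    lb-1: 50+36 = 86 ≤ 130
Round 2 — db-r crashes.
  db-r sheds 86 req/s to lb-1, worker-1: 43 each.
    lb-1: 86+43 = 129 ≤ 130
    worker-1: 30+43 = 73 ≤ 110
No further crashes.

never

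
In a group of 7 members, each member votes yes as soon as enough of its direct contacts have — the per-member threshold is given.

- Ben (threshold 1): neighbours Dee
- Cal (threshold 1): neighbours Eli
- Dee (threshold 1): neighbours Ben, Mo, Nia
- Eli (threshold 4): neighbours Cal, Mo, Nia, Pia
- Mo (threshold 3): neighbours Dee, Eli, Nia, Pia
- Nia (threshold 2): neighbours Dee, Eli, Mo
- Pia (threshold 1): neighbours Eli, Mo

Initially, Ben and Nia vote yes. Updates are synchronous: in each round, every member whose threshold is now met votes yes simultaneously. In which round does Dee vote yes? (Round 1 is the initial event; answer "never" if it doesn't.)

Round 1 — Ben, Nia vote yes (initial).
Round 2 — checking thresholds:
  Dee: 2 of 3 neighbours ≥ 1, votes yes.
  Eli: 1 of 4 neighbours < 4, below threshold.
  Mo: 1 of 4 neighbours < 3, below threshold.
Round 3 — no new yes votes; cascade stops.

2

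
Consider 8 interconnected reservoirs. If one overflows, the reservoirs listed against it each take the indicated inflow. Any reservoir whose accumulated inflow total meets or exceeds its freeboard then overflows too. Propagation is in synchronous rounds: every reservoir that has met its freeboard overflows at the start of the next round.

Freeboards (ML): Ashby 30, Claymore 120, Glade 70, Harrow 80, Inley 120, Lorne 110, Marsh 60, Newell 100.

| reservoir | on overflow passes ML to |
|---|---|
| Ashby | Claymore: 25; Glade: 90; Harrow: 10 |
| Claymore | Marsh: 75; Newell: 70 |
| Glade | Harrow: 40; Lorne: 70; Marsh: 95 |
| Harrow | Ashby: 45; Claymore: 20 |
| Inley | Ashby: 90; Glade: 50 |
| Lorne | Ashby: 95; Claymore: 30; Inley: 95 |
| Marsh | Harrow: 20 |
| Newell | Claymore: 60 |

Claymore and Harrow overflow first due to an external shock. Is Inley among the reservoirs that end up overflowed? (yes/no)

Round 1 — Claymore, Harrow overflow (initial).
  Ashby: +45 → 45 ≥ 30
  Marsh: +75 → 75 ≥ 60
  Newell: +70 → 70 < 100
Round 2 — Ashby, Marsh overflow.
  Glade: +90 → 90 ≥ 70
Round 3 — Glade overflows.
  Lorne: +70 → 70 < 110
No further overflows.

no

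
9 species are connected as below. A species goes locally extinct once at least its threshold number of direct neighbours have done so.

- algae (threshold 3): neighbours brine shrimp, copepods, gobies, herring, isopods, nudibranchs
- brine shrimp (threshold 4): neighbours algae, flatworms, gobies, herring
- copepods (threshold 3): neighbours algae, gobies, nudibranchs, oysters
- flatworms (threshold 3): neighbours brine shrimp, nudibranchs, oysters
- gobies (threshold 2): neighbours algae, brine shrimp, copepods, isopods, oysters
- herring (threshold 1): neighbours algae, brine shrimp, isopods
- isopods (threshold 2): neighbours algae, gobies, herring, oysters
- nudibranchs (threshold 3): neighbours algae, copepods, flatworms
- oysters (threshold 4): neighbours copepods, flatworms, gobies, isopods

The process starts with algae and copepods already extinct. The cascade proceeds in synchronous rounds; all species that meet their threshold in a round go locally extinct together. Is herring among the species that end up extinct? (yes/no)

Round 1 — algae, copepods go locally extinct (initial).
Round 2 — checking thresholds:
  brine shrimp: 1 of 4 neighbours < 4, holds.
  gobies: 2 of 5 neighbours ≥ 2, goes locally extinct.
  herring: 1 of 3 neighbours ≥ 1, goes locally extinct.
  isopods: 1 of 4 neighbours < 2, holds.
  nudibranchs: 2 of 3 neighbours < 3, holds.
  oysters: 1 of 4 neighbours < 4, holds.
Round 3 — checking thresholds:
  brine shrimp: 3 of 4 neighbours < 4, holds.
  isopods: 3 of 4 neighbours ≥ 2, goes locally extinct.
  nudibranchs: 2 of 3 neighbours < 3, holds.
  oysters: 2 of 4 neighbours < 4, holds.
Round 4 — no new extinctions; cascade stops.

yes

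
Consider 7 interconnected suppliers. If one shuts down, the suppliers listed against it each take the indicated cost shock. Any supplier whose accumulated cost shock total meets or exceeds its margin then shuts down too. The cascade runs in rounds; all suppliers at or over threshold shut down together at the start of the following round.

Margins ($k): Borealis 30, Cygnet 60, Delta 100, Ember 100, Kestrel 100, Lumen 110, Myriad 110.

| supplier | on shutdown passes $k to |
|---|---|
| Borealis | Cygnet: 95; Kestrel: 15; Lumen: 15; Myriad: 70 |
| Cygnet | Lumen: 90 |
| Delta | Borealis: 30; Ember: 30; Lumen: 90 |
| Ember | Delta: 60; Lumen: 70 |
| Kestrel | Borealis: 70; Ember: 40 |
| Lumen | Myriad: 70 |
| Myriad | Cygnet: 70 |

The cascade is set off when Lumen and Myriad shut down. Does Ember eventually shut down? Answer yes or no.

no

Round 1 — Lumen, Myriad shut down (initial).
  Cygnet: +70 → 70 ≥ 60
Round 2 — Cygnet shuts down.
No further shutdowns.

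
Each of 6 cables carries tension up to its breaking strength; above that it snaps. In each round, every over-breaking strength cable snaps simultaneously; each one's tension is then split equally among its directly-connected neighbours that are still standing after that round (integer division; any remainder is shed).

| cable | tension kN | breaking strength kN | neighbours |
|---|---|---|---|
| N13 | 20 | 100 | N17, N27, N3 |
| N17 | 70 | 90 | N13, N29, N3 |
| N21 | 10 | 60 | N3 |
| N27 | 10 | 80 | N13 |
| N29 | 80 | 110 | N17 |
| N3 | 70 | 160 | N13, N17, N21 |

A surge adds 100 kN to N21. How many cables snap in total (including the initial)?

Round 1 — N21 at 110 > 60. N21 snaps.
  N21 sheds 110 kN to N3: 110 each.
    N3: 70+110 = 180 > 160
Round 2 — N3 snaps.
  N3 sheds 180 kN to N13, N17: 90 each.
    N13: 20+90 = 110 > 100
    N17: 70+90 = 160 > 90
Round 3 — N13, N17 snap.
  N13 sheds 110 kN to N27: 110 each.
    N27: 10+110 = 120 > 80
  N17 sheds 160 kN to N29: 160 each.
    N29: 80+160 = 240 > 110
Round 4 — N27, N29 snap.
  N27 sheds 120 kN: no online neighbours, lost.
  N29 sheds 240 kN: no online neighbours, lost.
No further breaks.

6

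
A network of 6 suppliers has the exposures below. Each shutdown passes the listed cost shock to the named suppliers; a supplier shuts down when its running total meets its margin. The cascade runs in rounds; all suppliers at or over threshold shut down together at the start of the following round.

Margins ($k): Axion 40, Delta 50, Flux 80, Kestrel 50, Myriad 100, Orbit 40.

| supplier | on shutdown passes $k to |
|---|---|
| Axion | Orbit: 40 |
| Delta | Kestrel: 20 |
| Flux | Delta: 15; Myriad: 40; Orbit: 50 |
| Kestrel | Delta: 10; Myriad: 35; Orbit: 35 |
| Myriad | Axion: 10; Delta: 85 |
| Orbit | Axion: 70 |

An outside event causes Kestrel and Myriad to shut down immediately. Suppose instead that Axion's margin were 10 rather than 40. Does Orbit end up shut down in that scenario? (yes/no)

With Axion's margin at 10:
Round 1 — Kestrel, Myriad shut down (initial).
  Axion: +10 → 10 ≥ 10
  Delta: +10+85 → 95 ≥ 50
  Orbit: +35 → 35 < 40
Round 2 — Axion, Delta shut down.
  Orbit: +40 → 75 ≥ 40
Round 3 — Orbit shuts down.
No further shutdowns.

yes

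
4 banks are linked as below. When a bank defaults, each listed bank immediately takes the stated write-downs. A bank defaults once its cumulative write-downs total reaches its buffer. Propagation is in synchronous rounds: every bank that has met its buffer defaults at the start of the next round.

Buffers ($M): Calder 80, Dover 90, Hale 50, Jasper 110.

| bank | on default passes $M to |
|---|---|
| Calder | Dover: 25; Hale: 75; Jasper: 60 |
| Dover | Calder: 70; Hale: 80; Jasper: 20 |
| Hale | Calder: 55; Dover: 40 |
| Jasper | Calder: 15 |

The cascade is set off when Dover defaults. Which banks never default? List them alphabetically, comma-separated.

Round 1 — Dover defaults (initial).
  Calder: +70 → 70 < 80
  Hale: +80 → 80 ≥ 50
  Jasper: +20 → 20 < 110
Round 2 — Hale defaults.
  Calder: +55 → 125 ≥ 80
Round 3 — Calder defaults.
  Jasper: +60 → 80 < 110
No further defaults.

Jasper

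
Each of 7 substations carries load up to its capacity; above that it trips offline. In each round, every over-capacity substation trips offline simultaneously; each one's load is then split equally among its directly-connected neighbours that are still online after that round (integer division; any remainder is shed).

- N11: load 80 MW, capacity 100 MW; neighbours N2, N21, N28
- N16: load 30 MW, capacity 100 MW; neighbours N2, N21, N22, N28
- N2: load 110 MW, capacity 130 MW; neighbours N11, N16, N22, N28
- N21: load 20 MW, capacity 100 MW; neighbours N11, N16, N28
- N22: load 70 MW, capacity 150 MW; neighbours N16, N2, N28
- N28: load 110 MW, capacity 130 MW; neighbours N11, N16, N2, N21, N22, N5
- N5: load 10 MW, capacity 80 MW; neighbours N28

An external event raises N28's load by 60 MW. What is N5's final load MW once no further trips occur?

38

Round 1 — N28 at 170 > 130. N28 trips offline.
  N28 sheds 170 MW to N11, N16, N2, N21, N22, N5: 28 each (2 lost).
    N11: 80+28 = 108 > 100
    N16: 30+28 = 58 ≤ 100
    N2: 110+28 = 138 > 130
    N21: 20+28 = 48 ≤ 100
    N22: 70+28 = 98 ≤ 150
    N5: 10+28 = 38 ≤ 80
Round 2 — N11, N2 trip offline.
  N11 sheds 108 MW to N21: 108 each.
    N21: 48+108 = 156 > 100
  N2 sheds 138 MW to N16, N22: 69 each.
    N16: 58+69 = 127 > 100
    N22: 98+69 = 167 > 150
Round 3 — N16, N21, N22 trip offline.
  N16 sheds 127 MW: no online neighbours, lost.
  N21 sheds 156 MW: no online neighbours, lost.
  N22 sheds 167 MW: no online neighbours, lost.
No further trips.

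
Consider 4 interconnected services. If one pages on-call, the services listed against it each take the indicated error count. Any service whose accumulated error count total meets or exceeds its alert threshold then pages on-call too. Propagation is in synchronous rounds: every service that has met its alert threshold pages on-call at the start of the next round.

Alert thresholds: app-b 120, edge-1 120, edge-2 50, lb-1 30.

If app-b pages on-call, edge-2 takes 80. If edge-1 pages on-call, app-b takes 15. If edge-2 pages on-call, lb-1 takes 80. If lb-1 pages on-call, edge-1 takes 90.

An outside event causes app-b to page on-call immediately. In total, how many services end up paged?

Round 1 — app-b pages on-call (initial).
  edge-2: +80 → 80 ≥ 50
Round 2 — edge-2 pages on-call.
  lb-1: +80 → 80 ≥ 30
Round 3 — lb-1 pages on-call.
  edge-1: +90 → 90 < 120
No further pages.

3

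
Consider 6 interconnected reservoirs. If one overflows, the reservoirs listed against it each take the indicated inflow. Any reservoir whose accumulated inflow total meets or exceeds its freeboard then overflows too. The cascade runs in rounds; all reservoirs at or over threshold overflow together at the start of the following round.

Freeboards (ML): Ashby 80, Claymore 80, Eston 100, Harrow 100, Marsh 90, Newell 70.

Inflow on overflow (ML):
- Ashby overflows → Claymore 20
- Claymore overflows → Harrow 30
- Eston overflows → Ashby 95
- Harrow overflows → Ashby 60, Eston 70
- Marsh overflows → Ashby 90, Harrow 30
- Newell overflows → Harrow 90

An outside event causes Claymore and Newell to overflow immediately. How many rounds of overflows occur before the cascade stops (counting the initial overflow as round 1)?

Round 1 — Claymore, Newell overflow (initial).
  Harrow: +30+90 → 120 ≥ 100
Round 2 — Harrow overflows.
  Ashby: +60 → 60 < 80
  Eston: +70 → 70 < 100
No further overflows.

2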